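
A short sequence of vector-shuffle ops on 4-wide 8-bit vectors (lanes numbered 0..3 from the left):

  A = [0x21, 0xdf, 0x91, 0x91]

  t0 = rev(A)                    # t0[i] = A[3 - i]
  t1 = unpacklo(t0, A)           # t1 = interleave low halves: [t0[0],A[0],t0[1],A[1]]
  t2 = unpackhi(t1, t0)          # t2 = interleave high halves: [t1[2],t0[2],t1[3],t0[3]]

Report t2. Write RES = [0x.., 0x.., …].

  t0: 91 91 df 21
  t1: 91 21 91 df
  t2: 91 df df 21

RES = [ 0x91  0xdf  0xdf  0x21 ]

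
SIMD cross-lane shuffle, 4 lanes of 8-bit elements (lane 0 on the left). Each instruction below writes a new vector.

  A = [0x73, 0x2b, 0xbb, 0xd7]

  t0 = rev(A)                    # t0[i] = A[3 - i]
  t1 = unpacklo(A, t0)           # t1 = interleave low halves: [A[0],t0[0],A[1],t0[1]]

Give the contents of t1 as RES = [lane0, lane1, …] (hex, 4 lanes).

→ t0 |d7|bb|2b|73|
→ t1 |73|d7|2b|bb|

RES = [0x73, 0xd7, 0x2b, 0xbb]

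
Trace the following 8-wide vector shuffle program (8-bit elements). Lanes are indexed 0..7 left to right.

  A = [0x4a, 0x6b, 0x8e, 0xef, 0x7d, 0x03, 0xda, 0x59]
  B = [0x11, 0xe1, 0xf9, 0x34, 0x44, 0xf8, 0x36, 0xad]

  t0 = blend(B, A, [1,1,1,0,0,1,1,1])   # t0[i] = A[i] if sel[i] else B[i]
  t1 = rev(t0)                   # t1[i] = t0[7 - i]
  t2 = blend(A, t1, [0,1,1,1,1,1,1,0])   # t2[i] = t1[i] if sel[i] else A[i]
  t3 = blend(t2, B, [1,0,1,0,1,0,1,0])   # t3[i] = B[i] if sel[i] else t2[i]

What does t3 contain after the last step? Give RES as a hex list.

RES = [0x11, 0xda, 0xf9, 0x44, 0x44, 0x8e, 0x36, 0x59]

→ t0 |4a|6b|8e|34|44|03|da|59|
→ t1 |59|da|03|44|34|8e|6b|4a|
→ t2 |4a|da|03|44|34|8e|6b|59|
→ t3 |11|da|f9|44|44|8e|36|59|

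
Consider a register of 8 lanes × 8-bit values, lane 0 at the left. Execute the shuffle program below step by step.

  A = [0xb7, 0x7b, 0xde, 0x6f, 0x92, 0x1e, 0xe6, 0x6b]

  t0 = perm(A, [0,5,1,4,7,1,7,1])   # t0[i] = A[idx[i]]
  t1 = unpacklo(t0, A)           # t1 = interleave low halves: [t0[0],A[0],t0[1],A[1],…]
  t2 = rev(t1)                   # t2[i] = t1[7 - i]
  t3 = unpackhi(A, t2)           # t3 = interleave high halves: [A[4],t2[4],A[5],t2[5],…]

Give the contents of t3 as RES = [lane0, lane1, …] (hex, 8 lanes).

RES = [0x92, 0x7b, 0x1e, 0x1e, 0xe6, 0xb7, 0x6b, 0xb7]

→ t0 |b7|1e|7b|92|6b|7b|6b|7b|
→ t1 |b7|b7|1e|7b|7b|de|92|6f|
→ t2 |6f|92|de|7b|7b|1e|b7|b7|
→ t3 |92|7b|1e|1e|e6|b7|6b|b7|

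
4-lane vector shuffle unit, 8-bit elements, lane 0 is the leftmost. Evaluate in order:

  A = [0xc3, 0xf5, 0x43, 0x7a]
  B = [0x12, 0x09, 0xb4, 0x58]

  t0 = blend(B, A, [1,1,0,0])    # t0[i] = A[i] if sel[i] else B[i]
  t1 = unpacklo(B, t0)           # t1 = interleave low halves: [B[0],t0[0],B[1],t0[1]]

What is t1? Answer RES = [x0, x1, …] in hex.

t0 = [0xc3, 0xf5, 0xb4, 0x58]
t1 = [0x12, 0xc3, 0x09, 0xf5]

RES = [ 0x12  0xc3  0x09  0xf5 ]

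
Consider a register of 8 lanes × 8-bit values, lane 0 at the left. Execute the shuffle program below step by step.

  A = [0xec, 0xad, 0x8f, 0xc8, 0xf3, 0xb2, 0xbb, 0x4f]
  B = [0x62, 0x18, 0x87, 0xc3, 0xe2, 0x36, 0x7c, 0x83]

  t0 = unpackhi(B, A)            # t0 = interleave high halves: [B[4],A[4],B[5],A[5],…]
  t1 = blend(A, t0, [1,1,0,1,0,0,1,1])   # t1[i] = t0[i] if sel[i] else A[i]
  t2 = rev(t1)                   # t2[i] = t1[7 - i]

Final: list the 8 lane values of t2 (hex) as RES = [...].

RES = [0x4f, 0x83, 0xb2, 0xf3, 0xb2, 0x8f, 0xf3, 0xe2]

→ t0 |e2|f3|36|b2|7c|bb|83|4f|
→ t1 |e2|f3|8f|b2|f3|b2|83|4f|
→ t2 |4f|83|b2|f3|b2|8f|f3|e2|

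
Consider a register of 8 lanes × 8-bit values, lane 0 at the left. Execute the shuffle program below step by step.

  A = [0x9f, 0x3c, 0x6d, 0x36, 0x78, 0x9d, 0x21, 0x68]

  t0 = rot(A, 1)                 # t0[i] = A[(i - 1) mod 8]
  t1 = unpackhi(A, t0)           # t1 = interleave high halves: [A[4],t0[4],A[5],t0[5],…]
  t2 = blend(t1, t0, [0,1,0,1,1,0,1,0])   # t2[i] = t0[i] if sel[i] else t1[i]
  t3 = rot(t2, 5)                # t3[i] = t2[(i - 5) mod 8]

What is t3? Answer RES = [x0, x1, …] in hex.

RES = [0x6d, 0x36, 0x9d, 0x9d, 0x21, 0x78, 0x9f, 0x9d]

  t0: 68 9f 3c 6d 36 78 9d 21
  t1: 78 36 9d 78 21 9d 68 21
  t2: 78 9f 9d 6d 36 9d 9d 21
  t3: 6d 36 9d 9d 21 78 9f 9d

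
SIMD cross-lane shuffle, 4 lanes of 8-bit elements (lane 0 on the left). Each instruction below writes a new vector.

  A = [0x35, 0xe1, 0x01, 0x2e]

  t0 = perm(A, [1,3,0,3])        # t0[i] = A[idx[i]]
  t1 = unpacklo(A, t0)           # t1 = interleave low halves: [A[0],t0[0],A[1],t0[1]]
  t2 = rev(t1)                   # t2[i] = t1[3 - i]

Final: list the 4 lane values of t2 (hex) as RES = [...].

→ t0 |e1|2e|35|2e|
→ t1 |35|e1|e1|2e|
→ t2 |2e|e1|e1|35|

RES = [0x2e, 0xe1, 0xe1, 0x35]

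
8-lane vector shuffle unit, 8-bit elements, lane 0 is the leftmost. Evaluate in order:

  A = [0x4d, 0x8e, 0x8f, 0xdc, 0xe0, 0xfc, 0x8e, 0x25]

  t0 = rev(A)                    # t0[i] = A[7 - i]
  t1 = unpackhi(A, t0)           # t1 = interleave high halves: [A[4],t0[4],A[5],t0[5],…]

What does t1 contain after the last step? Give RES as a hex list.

  t0: 25 8e fc e0 dc 8f 8e 4d
  t1: e0 dc fc 8f 8e 8e 25 4d

RES = [0xe0, 0xdc, 0xfc, 0x8f, 0x8e, 0x8e, 0x25, 0x4d]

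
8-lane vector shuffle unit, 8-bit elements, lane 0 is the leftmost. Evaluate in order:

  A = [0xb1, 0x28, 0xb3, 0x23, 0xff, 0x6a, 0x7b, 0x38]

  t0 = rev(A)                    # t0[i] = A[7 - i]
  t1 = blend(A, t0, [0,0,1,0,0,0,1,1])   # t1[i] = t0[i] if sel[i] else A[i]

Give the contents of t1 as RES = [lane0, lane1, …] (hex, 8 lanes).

  t0: 38 7b 6a ff 23 b3 28 b1
  t1: b1 28 6a 23 ff 6a 28 b1

RES = [0xb1, 0x28, 0x6a, 0x23, 0xff, 0x6a, 0x28, 0xb1]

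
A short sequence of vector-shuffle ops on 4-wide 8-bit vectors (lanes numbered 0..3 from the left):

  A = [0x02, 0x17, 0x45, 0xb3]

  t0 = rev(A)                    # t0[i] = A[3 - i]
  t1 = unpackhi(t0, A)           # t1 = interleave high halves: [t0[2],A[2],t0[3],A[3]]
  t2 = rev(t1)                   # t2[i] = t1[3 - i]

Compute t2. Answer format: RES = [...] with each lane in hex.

→ t0 |b3|45|17|02|
→ t1 |17|45|02|b3|
→ t2 |b3|02|45|17|

RES = [ 0xb3  0x02  0x45  0x17 ]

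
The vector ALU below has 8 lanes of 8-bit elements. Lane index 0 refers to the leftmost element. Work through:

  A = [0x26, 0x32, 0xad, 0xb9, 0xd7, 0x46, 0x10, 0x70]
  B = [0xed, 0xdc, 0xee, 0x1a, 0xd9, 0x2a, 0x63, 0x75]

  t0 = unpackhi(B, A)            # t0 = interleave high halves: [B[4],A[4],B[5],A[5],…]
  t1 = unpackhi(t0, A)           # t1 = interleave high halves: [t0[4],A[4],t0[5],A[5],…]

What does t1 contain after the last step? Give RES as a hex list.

RES = [ 0x63  0xd7  0x10  0x46  0x75  0x10  0x70  0x70 ]

→ t0 |d9|d7|2a|46|63|10|75|70|
→ t1 |63|d7|10|46|75|10|70|70|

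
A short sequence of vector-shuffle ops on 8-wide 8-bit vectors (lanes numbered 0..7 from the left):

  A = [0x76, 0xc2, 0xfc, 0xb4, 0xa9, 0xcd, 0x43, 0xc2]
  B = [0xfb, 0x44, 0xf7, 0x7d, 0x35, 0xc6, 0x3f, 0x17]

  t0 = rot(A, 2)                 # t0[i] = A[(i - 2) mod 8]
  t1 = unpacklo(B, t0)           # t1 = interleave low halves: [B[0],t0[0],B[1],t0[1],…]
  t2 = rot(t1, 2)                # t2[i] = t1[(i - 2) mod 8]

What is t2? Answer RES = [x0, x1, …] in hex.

  t0: 43 c2 76 c2 fc b4 a9 cd
  t1: fb 43 44 c2 f7 76 7d c2
  t2: 7d c2 fb 43 44 c2 f7 76

RES = [ 0x7d  0xc2  0xfb  0x43  0x44  0xc2  0xf7  0x76 ]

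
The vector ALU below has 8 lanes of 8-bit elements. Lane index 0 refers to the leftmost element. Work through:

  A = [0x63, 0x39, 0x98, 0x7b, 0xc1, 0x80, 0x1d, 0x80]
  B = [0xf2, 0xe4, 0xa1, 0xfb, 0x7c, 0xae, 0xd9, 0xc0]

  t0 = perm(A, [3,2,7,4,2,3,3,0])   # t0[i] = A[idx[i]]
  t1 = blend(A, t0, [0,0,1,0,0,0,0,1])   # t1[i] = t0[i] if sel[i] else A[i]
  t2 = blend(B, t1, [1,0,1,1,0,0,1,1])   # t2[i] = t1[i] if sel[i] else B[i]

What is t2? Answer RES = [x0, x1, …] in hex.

t0 = [0x7b, 0x98, 0x80, 0xc1, 0x98, 0x7b, 0x7b, 0x63]
t1 = [0x63, 0x39, 0x80, 0x7b, 0xc1, 0x80, 0x1d, 0x63]
t2 = [0x63, 0xe4, 0x80, 0x7b, 0x7c, 0xae, 0x1d, 0x63]

RES = [0x63, 0xe4, 0x80, 0x7b, 0x7c, 0xae, 0x1d, 0x63]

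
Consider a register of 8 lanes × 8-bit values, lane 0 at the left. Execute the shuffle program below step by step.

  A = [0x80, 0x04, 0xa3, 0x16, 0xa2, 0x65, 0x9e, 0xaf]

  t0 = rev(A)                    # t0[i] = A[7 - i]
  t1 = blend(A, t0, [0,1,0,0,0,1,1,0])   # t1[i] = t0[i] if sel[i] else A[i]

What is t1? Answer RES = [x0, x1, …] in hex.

  t0: af 9e 65 a2 16 a3 04 80
  t1: 80 9e a3 16 a2 a3 04 af

RES = [0x80, 0x9e, 0xa3, 0x16, 0xa2, 0xa3, 0x04, 0xaf]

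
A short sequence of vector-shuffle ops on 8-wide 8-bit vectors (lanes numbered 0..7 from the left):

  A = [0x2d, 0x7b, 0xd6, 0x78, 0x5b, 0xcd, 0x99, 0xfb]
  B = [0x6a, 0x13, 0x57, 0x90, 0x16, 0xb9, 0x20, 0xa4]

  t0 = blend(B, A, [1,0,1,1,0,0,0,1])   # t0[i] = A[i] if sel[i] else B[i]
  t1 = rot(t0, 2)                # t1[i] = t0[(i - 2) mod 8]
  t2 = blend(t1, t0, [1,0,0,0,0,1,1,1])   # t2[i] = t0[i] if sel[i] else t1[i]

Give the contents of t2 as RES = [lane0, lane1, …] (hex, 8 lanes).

RES = [0x2d, 0xfb, 0x2d, 0x13, 0xd6, 0xb9, 0x20, 0xfb]

t0 = [0x2d, 0x13, 0xd6, 0x78, 0x16, 0xb9, 0x20, 0xfb]
t1 = [0x20, 0xfb, 0x2d, 0x13, 0xd6, 0x78, 0x16, 0xb9]
t2 = [0x2d, 0xfb, 0x2d, 0x13, 0xd6, 0xb9, 0x20, 0xfb]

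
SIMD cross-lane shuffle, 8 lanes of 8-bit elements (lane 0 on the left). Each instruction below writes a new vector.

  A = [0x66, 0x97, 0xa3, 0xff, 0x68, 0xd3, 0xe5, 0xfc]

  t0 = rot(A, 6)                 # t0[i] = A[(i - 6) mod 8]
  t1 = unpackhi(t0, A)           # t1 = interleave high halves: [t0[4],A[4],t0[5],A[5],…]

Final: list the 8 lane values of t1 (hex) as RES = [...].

  t0: a3 ff 68 d3 e5 fc 66 97
  t1: e5 68 fc d3 66 e5 97 fc

RES = [0xe5, 0x68, 0xfc, 0xd3, 0x66, 0xe5, 0x97, 0xfc]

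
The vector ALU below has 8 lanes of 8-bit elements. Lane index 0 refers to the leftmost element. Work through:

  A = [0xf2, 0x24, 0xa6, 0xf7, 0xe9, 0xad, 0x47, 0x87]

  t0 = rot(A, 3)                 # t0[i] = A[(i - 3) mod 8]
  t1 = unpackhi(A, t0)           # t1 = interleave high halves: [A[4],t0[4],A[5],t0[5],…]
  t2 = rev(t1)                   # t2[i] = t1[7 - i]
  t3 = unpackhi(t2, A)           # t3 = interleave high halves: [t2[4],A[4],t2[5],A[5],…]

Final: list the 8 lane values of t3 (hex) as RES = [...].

RES = [ 0xa6  0xe9  0xad  0xad  0x24  0x47  0xe9  0x87 ]

→ t0 |ad|47|87|f2|24|a6|f7|e9|
→ t1 |e9|24|ad|a6|47|f7|87|e9|
→ t2 |e9|87|f7|47|a6|ad|24|e9|
→ t3 |a6|e9|ad|ad|24|47|e9|87|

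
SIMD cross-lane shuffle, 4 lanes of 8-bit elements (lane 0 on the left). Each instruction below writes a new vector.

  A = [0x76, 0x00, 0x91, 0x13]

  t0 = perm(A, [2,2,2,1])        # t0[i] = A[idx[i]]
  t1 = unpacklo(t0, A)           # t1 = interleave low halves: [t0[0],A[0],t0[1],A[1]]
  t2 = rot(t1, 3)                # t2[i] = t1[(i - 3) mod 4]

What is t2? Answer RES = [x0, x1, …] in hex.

→ t0 |91|91|91|00|
→ t1 |91|76|91|00|
→ t2 |76|91|00|91|

RES = [ 0x76  0x91  0x00  0x91 ]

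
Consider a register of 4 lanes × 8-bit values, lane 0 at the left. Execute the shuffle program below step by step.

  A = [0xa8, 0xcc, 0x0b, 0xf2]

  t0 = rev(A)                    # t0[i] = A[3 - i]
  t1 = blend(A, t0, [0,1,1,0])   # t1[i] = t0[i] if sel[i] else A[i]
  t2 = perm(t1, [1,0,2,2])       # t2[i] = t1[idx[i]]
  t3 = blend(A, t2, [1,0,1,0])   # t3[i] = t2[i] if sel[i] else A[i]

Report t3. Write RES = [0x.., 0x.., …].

RES = [0x0b, 0xcc, 0xcc, 0xf2]

→ t0 |f2|0b|cc|a8|
→ t1 |a8|0b|cc|f2|
→ t2 |0b|a8|cc|cc|
→ t3 |0b|cc|cc|f2|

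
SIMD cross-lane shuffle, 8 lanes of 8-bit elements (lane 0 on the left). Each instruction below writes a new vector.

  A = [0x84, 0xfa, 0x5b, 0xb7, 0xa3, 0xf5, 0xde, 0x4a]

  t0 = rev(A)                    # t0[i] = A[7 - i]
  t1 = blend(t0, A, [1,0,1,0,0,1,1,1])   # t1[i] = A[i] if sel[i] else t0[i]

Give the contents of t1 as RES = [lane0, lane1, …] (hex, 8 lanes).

RES = [0x84, 0xde, 0x5b, 0xa3, 0xb7, 0xf5, 0xde, 0x4a]

t0 = [0x4a, 0xde, 0xf5, 0xa3, 0xb7, 0x5b, 0xfa, 0x84]
t1 = [0x84, 0xde, 0x5b, 0xa3, 0xb7, 0xf5, 0xde, 0x4a]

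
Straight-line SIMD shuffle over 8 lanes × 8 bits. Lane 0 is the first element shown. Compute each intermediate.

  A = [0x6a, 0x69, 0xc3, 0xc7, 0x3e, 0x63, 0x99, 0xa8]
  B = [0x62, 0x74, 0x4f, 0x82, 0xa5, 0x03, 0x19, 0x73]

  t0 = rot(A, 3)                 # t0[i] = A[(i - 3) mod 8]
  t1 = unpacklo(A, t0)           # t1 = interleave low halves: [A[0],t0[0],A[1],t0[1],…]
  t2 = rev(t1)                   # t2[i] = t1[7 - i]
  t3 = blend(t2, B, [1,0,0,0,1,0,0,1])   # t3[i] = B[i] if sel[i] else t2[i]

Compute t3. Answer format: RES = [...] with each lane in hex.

  t0: 63 99 a8 6a 69 c3 c7 3e
  t1: 6a 63 69 99 c3 a8 c7 6a
  t2: 6a c7 a8 c3 99 69 63 6a
  t3: 62 c7 a8 c3 a5 69 63 73

RES = [0x62, 0xc7, 0xa8, 0xc3, 0xa5, 0x69, 0x63, 0x73]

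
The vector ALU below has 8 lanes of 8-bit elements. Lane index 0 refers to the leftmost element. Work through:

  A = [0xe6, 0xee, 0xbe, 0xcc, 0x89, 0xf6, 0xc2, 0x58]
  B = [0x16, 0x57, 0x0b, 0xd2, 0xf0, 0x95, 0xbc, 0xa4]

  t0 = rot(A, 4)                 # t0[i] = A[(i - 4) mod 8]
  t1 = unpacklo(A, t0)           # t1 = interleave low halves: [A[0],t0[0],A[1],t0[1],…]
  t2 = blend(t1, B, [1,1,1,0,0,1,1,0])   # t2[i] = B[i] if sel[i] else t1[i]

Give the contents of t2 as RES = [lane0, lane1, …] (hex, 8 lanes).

RES = [ 0x16  0x57  0x0b  0xf6  0xbe  0x95  0xbc  0x58 ]

→ t0 |89|f6|c2|58|e6|ee|be|cc|
→ t1 |e6|89|ee|f6|be|c2|cc|58|
→ t2 |16|57|0b|f6|be|95|bc|58|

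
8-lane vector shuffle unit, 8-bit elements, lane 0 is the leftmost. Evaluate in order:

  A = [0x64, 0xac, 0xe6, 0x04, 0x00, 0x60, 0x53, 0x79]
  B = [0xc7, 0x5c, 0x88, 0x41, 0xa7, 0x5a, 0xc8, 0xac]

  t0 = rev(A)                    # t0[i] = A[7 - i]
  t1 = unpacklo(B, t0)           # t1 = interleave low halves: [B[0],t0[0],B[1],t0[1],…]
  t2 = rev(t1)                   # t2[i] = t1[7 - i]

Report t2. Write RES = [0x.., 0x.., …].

RES = [ 0x00  0x41  0x60  0x88  0x53  0x5c  0x79  0xc7 ]

t0 = [0x79, 0x53, 0x60, 0x00, 0x04, 0xe6, 0xac, 0x64]
t1 = [0xc7, 0x79, 0x5c, 0x53, 0x88, 0x60, 0x41, 0x00]
t2 = [0x00, 0x41, 0x60, 0x88, 0x53, 0x5c, 0x79, 0xc7]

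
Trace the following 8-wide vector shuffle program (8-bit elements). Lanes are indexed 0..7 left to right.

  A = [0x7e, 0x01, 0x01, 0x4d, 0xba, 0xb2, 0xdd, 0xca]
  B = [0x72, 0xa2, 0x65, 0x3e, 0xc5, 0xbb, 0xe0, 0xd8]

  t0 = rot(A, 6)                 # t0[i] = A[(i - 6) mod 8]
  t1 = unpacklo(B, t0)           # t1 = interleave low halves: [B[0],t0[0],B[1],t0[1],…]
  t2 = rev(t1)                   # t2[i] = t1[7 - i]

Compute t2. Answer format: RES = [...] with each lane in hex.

  t0: 01 4d ba b2 dd ca 7e 01
  t1: 72 01 a2 4d 65 ba 3e b2
  t2: b2 3e ba 65 4d a2 01 72

RES = [0xb2, 0x3e, 0xba, 0x65, 0x4d, 0xa2, 0x01, 0x72]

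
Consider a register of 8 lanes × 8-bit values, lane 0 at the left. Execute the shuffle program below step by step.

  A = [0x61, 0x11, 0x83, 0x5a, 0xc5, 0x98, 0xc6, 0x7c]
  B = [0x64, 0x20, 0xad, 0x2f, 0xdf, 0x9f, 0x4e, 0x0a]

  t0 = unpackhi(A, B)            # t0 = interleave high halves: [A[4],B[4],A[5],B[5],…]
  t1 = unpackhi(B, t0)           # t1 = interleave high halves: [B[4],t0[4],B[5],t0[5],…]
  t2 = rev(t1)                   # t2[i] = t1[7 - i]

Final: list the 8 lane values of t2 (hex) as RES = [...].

RES = [0x0a, 0x0a, 0x7c, 0x4e, 0x4e, 0x9f, 0xc6, 0xdf]

→ t0 |c5|df|98|9f|c6|4e|7c|0a|
→ t1 |df|c6|9f|4e|4e|7c|0a|0a|
→ t2 |0a|0a|7c|4e|4e|9f|c6|df|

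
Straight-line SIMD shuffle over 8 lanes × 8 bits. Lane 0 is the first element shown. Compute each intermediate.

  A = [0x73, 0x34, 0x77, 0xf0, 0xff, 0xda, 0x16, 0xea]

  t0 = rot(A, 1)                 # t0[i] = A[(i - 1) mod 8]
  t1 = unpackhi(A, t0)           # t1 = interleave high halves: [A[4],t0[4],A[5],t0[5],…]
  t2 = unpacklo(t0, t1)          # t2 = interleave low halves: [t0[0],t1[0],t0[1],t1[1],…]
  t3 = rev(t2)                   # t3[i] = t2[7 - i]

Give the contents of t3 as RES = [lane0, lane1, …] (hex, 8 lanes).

RES = [ 0xff  0x77  0xda  0x34  0xf0  0x73  0xff  0xea ]

  t0: ea 73 34 77 f0 ff da 16
  t1: ff f0 da ff 16 da ea 16
  t2: ea ff 73 f0 34 da 77 ff
  t3: ff 77 da 34 f0 73 ff ea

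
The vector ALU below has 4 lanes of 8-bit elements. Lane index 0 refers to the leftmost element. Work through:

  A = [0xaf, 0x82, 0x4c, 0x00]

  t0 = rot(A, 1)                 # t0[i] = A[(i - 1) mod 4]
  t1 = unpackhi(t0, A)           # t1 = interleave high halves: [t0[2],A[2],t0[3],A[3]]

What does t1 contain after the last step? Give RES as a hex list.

RES = [ 0x82  0x4c  0x4c  0x00 ]

  t0: 00 af 82 4c
  t1: 82 4c 4c 00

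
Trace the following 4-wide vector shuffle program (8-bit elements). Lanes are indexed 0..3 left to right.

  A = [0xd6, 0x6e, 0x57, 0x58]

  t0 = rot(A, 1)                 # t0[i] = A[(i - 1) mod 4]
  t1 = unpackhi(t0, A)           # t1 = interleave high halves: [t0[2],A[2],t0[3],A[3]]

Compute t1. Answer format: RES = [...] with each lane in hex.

  t0: 58 d6 6e 57
  t1: 6e 57 57 58

RES = [0x6e, 0x57, 0x57, 0x58]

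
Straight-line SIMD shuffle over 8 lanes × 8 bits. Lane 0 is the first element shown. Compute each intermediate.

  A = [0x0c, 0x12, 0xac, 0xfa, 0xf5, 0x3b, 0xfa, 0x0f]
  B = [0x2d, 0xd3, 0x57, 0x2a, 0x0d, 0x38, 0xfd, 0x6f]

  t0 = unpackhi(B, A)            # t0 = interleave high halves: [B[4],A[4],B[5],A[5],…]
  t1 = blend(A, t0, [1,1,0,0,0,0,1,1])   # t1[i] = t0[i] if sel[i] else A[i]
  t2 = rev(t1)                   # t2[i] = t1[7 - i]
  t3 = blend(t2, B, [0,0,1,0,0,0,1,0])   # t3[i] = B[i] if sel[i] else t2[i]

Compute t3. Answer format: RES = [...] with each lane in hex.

t0 = [0x0d, 0xf5, 0x38, 0x3b, 0xfd, 0xfa, 0x6f, 0x0f]
t1 = [0x0d, 0xf5, 0xac, 0xfa, 0xf5, 0x3b, 0x6f, 0x0f]
t2 = [0x0f, 0x6f, 0x3b, 0xf5, 0xfa, 0xac, 0xf5, 0x0d]
t3 = [0x0f, 0x6f, 0x57, 0xf5, 0xfa, 0xac, 0xfd, 0x0d]

RES = [ 0x0f  0x6f  0x57  0xf5  0xfa  0xac  0xfd  0x0d ]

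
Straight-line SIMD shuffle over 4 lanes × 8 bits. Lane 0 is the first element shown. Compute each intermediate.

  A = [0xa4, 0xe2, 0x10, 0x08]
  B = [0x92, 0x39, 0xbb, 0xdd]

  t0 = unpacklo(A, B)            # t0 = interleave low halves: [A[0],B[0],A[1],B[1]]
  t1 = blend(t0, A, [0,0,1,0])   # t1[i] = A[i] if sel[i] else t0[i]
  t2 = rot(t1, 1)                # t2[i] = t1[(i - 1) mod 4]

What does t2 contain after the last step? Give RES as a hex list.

RES = [0x39, 0xa4, 0x92, 0x10]

→ t0 |a4|92|e2|39|
→ t1 |a4|92|10|39|
→ t2 |39|a4|92|10|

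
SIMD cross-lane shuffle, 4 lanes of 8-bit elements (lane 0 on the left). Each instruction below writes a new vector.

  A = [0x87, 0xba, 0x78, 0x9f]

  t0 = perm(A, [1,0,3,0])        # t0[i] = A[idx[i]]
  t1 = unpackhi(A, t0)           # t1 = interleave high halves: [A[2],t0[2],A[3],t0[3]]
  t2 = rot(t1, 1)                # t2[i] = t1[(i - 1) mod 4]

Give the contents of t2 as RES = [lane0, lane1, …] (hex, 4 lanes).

RES = [ 0x87  0x78  0x9f  0x9f ]

  t0: ba 87 9f 87
  t1: 78 9f 9f 87
  t2: 87 78 9f 9f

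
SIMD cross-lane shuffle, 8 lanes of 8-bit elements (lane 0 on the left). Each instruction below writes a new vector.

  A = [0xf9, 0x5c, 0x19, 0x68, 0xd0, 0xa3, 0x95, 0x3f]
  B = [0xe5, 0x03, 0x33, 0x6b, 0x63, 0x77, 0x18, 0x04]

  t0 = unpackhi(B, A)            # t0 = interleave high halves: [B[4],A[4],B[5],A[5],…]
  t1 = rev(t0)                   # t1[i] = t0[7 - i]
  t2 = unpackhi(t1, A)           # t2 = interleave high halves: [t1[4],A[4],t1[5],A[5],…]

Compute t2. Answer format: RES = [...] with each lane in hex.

RES = [0xa3, 0xd0, 0x77, 0xa3, 0xd0, 0x95, 0x63, 0x3f]

→ t0 |63|d0|77|a3|18|95|04|3f|
→ t1 |3f|04|95|18|a3|77|d0|63|
→ t2 |a3|d0|77|a3|d0|95|63|3f|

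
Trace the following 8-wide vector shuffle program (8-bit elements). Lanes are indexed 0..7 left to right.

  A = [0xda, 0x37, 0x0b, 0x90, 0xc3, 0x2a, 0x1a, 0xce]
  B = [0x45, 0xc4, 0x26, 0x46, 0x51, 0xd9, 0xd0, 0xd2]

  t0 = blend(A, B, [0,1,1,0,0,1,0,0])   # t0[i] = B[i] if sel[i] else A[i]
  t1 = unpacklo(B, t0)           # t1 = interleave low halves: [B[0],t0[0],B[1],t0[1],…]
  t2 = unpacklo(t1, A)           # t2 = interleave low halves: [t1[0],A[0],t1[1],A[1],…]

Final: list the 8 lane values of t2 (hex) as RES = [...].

t0 = [0xda, 0xc4, 0x26, 0x90, 0xc3, 0xd9, 0x1a, 0xce]
t1 = [0x45, 0xda, 0xc4, 0xc4, 0x26, 0x26, 0x46, 0x90]
t2 = [0x45, 0xda, 0xda, 0x37, 0xc4, 0x0b, 0xc4, 0x90]

RES = [ 0x45  0xda  0xda  0x37  0xc4  0x0b  0xc4  0x90 ]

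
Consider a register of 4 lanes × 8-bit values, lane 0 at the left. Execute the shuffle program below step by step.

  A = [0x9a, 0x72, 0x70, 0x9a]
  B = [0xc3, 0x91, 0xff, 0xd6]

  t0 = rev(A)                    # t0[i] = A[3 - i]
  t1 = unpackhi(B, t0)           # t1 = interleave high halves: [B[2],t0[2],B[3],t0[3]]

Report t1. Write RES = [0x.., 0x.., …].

→ t0 |9a|70|72|9a|
→ t1 |ff|72|d6|9a|

RES = [0xff, 0x72, 0xd6, 0x9a]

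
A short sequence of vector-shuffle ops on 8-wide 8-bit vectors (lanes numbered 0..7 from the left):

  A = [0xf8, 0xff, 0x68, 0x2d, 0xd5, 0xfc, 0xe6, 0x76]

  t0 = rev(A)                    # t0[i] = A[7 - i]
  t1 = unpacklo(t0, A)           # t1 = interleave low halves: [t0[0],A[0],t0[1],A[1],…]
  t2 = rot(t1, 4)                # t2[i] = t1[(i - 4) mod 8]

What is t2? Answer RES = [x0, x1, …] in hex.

t0 = [0x76, 0xe6, 0xfc, 0xd5, 0x2d, 0x68, 0xff, 0xf8]
t1 = [0x76, 0xf8, 0xe6, 0xff, 0xfc, 0x68, 0xd5, 0x2d]
t2 = [0xfc, 0x68, 0xd5, 0x2d, 0x76, 0xf8, 0xe6, 0xff]

RES = [ 0xfc  0x68  0xd5  0x2d  0x76  0xf8  0xe6  0xff ]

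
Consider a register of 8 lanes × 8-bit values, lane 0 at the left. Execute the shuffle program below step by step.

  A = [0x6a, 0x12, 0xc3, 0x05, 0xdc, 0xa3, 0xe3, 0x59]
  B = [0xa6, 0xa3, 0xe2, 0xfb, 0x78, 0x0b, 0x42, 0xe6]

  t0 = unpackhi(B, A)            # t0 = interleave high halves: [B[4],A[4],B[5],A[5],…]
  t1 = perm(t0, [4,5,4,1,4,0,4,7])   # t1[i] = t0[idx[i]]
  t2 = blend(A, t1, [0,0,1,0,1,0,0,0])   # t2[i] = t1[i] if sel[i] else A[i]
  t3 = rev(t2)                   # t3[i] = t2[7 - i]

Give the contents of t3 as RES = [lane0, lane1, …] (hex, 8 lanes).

→ t0 |78|dc|0b|a3|42|e3|e6|59|
→ t1 |42|e3|42|dc|42|78|42|59|
→ t2 |6a|12|42|05|42|a3|e3|59|
→ t3 |59|e3|a3|42|05|42|12|6a|

RES = [ 0x59  0xe3  0xa3  0x42  0x05  0x42  0x12  0x6a ]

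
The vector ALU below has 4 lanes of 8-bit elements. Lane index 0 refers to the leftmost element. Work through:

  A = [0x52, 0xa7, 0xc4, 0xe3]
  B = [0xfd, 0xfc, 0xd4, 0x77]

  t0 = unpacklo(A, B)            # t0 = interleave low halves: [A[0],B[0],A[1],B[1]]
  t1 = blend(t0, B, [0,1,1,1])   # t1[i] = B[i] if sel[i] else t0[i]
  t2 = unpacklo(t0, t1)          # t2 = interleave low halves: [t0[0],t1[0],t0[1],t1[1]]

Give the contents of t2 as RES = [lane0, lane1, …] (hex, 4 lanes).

RES = [0x52, 0x52, 0xfd, 0xfc]

→ t0 |52|fd|a7|fc|
→ t1 |52|fc|d4|77|
→ t2 |52|52|fd|fc|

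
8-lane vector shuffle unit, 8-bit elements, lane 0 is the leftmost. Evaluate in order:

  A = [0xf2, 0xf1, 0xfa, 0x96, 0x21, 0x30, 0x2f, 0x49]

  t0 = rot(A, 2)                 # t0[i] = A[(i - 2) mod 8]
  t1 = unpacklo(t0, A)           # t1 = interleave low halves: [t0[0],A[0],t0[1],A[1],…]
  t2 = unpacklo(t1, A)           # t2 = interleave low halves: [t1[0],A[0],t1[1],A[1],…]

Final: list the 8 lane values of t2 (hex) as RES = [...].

RES = [0x2f, 0xf2, 0xf2, 0xf1, 0x49, 0xfa, 0xf1, 0x96]

t0 = [0x2f, 0x49, 0xf2, 0xf1, 0xfa, 0x96, 0x21, 0x30]
t1 = [0x2f, 0xf2, 0x49, 0xf1, 0xf2, 0xfa, 0xf1, 0x96]
t2 = [0x2f, 0xf2, 0xf2, 0xf1, 0x49, 0xfa, 0xf1, 0x96]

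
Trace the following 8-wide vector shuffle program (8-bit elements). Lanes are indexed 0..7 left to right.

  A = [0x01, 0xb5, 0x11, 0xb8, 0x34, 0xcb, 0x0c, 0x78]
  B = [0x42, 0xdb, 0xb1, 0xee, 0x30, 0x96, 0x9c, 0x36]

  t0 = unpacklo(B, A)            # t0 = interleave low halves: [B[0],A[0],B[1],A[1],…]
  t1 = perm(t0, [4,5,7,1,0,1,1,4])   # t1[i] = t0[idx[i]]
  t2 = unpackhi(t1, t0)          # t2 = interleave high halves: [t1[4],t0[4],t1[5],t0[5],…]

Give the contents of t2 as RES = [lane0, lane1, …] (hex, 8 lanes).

RES = [ 0x42  0xb1  0x01  0x11  0x01  0xee  0xb1  0xb8 ]

  t0: 42 01 db b5 b1 11 ee b8
  t1: b1 11 b8 01 42 01 01 b1
  t2: 42 b1 01 11 01 ee b1 b8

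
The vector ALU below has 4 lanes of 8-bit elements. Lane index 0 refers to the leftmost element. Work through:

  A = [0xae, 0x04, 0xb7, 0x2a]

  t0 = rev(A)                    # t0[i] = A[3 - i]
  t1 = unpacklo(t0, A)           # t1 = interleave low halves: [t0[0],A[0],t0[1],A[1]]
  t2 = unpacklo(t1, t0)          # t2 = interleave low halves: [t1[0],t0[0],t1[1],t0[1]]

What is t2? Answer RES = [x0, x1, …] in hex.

→ t0 |2a|b7|04|ae|
→ t1 |2a|ae|b7|04|
→ t2 |2a|2a|ae|b7|

RES = [0x2a, 0x2a, 0xae, 0xb7]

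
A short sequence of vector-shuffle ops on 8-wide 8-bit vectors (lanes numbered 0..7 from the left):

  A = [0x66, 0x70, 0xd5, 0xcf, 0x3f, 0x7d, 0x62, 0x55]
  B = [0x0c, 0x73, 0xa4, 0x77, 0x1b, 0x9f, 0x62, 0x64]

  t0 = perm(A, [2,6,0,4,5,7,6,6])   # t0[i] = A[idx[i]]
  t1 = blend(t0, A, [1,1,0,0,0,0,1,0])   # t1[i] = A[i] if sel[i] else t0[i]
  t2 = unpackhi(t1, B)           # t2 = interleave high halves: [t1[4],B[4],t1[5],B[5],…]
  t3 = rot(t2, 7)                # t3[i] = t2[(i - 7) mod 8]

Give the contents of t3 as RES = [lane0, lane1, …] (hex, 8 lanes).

RES = [ 0x1b  0x55  0x9f  0x62  0x62  0x62  0x64  0x7d ]

t0 = [0xd5, 0x62, 0x66, 0x3f, 0x7d, 0x55, 0x62, 0x62]
t1 = [0x66, 0x70, 0x66, 0x3f, 0x7d, 0x55, 0x62, 0x62]
t2 = [0x7d, 0x1b, 0x55, 0x9f, 0x62, 0x62, 0x62, 0x64]
t3 = [0x1b, 0x55, 0x9f, 0x62, 0x62, 0x62, 0x64, 0x7d]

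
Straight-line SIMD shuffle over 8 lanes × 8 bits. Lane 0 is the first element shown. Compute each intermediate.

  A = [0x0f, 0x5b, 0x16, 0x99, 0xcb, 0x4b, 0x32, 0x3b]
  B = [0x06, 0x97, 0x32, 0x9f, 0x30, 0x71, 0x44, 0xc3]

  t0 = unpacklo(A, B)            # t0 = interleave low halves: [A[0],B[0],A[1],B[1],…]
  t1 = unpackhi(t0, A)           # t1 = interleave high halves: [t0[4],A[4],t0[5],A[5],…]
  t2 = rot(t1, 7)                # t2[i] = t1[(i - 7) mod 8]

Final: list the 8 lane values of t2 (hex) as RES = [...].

t0 = [0x0f, 0x06, 0x5b, 0x97, 0x16, 0x32, 0x99, 0x9f]
t1 = [0x16, 0xcb, 0x32, 0x4b, 0x99, 0x32, 0x9f, 0x3b]
t2 = [0xcb, 0x32, 0x4b, 0x99, 0x32, 0x9f, 0x3b, 0x16]

RES = [0xcb, 0x32, 0x4b, 0x99, 0x32, 0x9f, 0x3b, 0x16]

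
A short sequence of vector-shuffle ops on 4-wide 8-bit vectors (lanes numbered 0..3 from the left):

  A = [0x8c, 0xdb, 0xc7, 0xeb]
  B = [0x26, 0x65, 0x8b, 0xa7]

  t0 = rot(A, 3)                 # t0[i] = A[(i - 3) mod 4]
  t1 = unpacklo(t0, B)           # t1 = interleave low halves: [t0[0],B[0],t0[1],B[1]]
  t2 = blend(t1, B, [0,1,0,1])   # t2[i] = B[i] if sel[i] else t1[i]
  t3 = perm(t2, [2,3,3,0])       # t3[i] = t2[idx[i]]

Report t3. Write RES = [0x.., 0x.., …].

  t0: db c7 eb 8c
  t1: db 26 c7 65
  t2: db 65 c7 a7
  t3: c7 a7 a7 db

RES = [ 0xc7  0xa7  0xa7  0xdb ]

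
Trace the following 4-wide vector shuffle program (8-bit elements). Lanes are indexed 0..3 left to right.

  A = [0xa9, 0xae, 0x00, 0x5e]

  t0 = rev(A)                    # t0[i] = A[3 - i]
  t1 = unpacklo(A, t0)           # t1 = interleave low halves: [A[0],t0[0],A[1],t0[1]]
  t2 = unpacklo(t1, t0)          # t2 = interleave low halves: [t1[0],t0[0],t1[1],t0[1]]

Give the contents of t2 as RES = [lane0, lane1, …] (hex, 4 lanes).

  t0: 5e 00 ae a9
  t1: a9 5e ae 00
  t2: a9 5e 5e 00

RES = [0xa9, 0x5e, 0x5e, 0x00]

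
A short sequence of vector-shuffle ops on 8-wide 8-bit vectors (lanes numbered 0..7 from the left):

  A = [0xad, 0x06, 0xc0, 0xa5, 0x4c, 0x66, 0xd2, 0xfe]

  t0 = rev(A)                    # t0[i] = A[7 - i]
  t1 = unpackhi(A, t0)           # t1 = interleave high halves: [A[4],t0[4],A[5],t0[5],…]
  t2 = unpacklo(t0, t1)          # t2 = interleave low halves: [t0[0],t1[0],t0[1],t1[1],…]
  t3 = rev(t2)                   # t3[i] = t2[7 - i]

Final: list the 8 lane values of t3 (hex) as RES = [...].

  t0: fe d2 66 4c a5 c0 06 ad
  t1: 4c a5 66 c0 d2 06 fe ad
  t2: fe 4c d2 a5 66 66 4c c0
  t3: c0 4c 66 66 a5 d2 4c fe

RES = [0xc0, 0x4c, 0x66, 0x66, 0xa5, 0xd2, 0x4c, 0xfe]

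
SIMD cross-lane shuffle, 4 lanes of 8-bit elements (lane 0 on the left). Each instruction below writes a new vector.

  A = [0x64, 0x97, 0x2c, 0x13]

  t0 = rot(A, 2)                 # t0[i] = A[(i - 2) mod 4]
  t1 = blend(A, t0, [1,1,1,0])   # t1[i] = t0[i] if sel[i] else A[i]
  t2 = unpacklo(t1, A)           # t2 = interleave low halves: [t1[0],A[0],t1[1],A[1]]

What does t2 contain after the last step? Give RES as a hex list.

RES = [ 0x2c  0x64  0x13  0x97 ]

→ t0 |2c|13|64|97|
→ t1 |2c|13|64|13|
→ t2 |2c|64|13|97|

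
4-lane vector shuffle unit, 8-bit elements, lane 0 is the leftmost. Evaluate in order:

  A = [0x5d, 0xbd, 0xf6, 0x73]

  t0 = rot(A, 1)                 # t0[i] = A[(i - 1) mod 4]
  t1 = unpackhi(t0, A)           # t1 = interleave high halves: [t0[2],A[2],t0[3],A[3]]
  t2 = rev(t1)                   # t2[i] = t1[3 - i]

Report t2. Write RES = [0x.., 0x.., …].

  t0: 73 5d bd f6
  t1: bd f6 f6 73
  t2: 73 f6 f6 bd

RES = [0x73, 0xf6, 0xf6, 0xbd]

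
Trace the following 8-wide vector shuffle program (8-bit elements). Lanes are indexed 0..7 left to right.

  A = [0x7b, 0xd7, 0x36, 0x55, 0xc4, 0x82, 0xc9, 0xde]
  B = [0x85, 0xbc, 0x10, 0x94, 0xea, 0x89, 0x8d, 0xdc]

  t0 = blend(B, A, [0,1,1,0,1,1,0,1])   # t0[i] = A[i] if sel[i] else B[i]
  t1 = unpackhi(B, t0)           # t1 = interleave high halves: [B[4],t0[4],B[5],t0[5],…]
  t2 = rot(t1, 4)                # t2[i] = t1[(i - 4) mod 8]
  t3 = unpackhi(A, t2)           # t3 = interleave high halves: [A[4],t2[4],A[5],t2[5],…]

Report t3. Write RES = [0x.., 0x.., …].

RES = [ 0xc4  0xea  0x82  0xc4  0xc9  0x89  0xde  0x82 ]

t0 = [0x85, 0xd7, 0x36, 0x94, 0xc4, 0x82, 0x8d, 0xde]
t1 = [0xea, 0xc4, 0x89, 0x82, 0x8d, 0x8d, 0xdc, 0xde]
t2 = [0x8d, 0x8d, 0xdc, 0xde, 0xea, 0xc4, 0x89, 0x82]
t3 = [0xc4, 0xea, 0x82, 0xc4, 0xc9, 0x89, 0xde, 0x82]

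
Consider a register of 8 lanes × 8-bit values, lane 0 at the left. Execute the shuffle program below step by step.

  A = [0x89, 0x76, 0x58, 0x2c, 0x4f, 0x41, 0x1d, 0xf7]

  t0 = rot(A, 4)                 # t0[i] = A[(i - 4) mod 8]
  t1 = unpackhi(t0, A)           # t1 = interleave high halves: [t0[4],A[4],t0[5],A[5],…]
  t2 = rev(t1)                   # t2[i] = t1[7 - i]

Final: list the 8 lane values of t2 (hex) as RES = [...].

→ t0 |4f|41|1d|f7|89|76|58|2c|
→ t1 |89|4f|76|41|58|1d|2c|f7|
→ t2 |f7|2c|1d|58|41|76|4f|89|

RES = [ 0xf7  0x2c  0x1d  0x58  0x41  0x76  0x4f  0x89 ]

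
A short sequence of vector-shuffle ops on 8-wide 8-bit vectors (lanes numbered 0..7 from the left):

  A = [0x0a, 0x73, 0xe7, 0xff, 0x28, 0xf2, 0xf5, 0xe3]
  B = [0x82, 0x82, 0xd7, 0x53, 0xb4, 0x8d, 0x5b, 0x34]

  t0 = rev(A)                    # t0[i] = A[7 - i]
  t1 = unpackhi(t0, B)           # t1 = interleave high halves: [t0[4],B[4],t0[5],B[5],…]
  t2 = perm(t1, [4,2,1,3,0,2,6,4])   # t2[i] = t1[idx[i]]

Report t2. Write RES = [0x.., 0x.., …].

→ t0 |e3|f5|f2|28|ff|e7|73|0a|
→ t1 |ff|b4|e7|8d|73|5b|0a|34|
→ t2 |73|e7|b4|8d|ff|e7|0a|73|

RES = [ 0x73  0xe7  0xb4  0x8d  0xff  0xe7  0x0a  0x73 ]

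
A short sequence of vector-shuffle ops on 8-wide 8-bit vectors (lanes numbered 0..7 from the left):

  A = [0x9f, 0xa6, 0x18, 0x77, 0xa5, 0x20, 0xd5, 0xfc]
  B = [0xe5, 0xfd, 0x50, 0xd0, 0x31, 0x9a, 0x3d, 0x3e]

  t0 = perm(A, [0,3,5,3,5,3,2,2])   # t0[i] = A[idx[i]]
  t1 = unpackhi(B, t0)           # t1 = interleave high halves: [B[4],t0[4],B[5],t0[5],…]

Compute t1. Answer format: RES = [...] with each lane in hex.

RES = [0x31, 0x20, 0x9a, 0x77, 0x3d, 0x18, 0x3e, 0x18]

t0 = [0x9f, 0x77, 0x20, 0x77, 0x20, 0x77, 0x18, 0x18]
t1 = [0x31, 0x20, 0x9a, 0x77, 0x3d, 0x18, 0x3e, 0x18]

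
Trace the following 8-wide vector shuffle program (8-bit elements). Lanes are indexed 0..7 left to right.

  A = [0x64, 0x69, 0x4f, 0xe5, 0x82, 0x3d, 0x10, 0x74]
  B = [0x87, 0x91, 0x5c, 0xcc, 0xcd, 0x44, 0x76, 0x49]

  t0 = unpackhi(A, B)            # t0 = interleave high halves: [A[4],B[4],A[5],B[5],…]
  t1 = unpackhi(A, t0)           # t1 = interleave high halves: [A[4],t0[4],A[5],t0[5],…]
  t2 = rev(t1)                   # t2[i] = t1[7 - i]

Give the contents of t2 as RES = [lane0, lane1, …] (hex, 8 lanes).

t0 = [0x82, 0xcd, 0x3d, 0x44, 0x10, 0x76, 0x74, 0x49]
t1 = [0x82, 0x10, 0x3d, 0x76, 0x10, 0x74, 0x74, 0x49]
t2 = [0x49, 0x74, 0x74, 0x10, 0x76, 0x3d, 0x10, 0x82]

RES = [ 0x49  0x74  0x74  0x10  0x76  0x3d  0x10  0x82 ]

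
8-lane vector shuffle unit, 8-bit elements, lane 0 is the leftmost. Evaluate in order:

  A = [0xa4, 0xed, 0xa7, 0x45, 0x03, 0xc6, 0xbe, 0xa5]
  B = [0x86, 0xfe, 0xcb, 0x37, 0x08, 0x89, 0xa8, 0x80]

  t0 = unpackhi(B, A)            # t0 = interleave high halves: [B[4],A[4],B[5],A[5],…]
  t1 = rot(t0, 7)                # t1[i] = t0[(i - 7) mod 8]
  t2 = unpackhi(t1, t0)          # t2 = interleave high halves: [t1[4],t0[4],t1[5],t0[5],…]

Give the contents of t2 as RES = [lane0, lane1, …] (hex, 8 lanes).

RES = [ 0xbe  0xa8  0x80  0xbe  0xa5  0x80  0x08  0xa5 ]

t0 = [0x08, 0x03, 0x89, 0xc6, 0xa8, 0xbe, 0x80, 0xa5]
t1 = [0x03, 0x89, 0xc6, 0xa8, 0xbe, 0x80, 0xa5, 0x08]
t2 = [0xbe, 0xa8, 0x80, 0xbe, 0xa5, 0x80, 0x08, 0xa5]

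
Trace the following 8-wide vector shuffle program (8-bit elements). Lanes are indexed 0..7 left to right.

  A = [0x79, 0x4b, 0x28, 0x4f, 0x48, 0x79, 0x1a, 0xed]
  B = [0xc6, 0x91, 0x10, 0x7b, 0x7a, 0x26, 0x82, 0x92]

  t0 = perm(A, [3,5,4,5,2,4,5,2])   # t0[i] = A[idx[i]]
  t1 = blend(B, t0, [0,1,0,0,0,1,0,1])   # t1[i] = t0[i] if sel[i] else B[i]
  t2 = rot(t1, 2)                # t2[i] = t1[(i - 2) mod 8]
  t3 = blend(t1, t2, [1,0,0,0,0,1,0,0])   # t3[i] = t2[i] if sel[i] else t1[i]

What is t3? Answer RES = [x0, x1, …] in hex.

  t0: 4f 79 48 79 28 48 79 28
  t1: c6 79 10 7b 7a 48 82 28
  t2: 82 28 c6 79 10 7b 7a 48
  t3: 82 79 10 7b 7a 7b 82 28

RES = [ 0x82  0x79  0x10  0x7b  0x7a  0x7b  0x82  0x28 ]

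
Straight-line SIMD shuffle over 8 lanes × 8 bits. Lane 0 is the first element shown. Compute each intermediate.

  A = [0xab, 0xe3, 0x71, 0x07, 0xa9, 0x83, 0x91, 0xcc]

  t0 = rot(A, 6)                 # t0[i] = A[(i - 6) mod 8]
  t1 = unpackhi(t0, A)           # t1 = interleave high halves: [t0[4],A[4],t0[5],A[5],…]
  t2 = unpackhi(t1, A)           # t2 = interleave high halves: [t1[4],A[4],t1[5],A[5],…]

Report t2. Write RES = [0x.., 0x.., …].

RES = [ 0xab  0xa9  0x91  0x83  0xe3  0x91  0xcc  0xcc ]

  t0: 71 07 a9 83 91 cc ab e3
  t1: 91 a9 cc 83 ab 91 e3 cc
  t2: ab a9 91 83 e3 91 cc cc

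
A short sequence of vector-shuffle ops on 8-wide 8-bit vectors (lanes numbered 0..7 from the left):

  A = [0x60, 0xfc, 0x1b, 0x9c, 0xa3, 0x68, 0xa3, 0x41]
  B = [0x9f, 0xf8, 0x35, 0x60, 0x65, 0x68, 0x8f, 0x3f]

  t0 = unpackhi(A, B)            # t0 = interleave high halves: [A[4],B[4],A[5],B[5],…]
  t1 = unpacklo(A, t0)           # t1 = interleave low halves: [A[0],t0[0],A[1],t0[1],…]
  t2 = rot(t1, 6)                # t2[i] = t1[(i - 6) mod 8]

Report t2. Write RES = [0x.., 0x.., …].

RES = [0xfc, 0x65, 0x1b, 0x68, 0x9c, 0x68, 0x60, 0xa3]

t0 = [0xa3, 0x65, 0x68, 0x68, 0xa3, 0x8f, 0x41, 0x3f]
t1 = [0x60, 0xa3, 0xfc, 0x65, 0x1b, 0x68, 0x9c, 0x68]
t2 = [0xfc, 0x65, 0x1b, 0x68, 0x9c, 0x68, 0x60, 0xa3]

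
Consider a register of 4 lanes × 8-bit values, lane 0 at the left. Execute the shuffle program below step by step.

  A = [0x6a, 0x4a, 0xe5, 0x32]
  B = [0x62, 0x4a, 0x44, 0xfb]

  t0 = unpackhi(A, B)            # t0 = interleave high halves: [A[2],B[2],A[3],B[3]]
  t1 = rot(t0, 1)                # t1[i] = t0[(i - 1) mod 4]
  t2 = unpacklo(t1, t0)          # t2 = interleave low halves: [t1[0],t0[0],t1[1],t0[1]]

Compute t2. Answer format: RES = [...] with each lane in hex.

t0 = [0xe5, 0x44, 0x32, 0xfb]
t1 = [0xfb, 0xe5, 0x44, 0x32]
t2 = [0xfb, 0xe5, 0xe5, 0x44]

RES = [ 0xfb  0xe5  0xe5  0x44 ]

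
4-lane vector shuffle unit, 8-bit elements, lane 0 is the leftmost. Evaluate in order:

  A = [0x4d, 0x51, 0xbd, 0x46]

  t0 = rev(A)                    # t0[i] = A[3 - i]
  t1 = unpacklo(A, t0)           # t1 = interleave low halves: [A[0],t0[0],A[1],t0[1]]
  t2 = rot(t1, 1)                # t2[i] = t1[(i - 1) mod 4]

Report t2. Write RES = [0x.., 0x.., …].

RES = [ 0xbd  0x4d  0x46  0x51 ]

t0 = [0x46, 0xbd, 0x51, 0x4d]
t1 = [0x4d, 0x46, 0x51, 0xbd]
t2 = [0xbd, 0x4d, 0x46, 0x51]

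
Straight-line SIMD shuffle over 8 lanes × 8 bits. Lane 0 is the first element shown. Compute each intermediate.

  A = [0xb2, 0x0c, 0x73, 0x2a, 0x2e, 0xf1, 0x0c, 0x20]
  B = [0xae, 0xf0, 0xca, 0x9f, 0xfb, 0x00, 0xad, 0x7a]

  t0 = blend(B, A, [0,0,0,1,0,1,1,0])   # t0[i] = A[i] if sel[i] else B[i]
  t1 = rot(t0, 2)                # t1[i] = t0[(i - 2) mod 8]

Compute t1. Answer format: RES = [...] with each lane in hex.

RES = [0x0c, 0x7a, 0xae, 0xf0, 0xca, 0x2a, 0xfb, 0xf1]

  t0: ae f0 ca 2a fb f1 0c 7a
  t1: 0c 7a ae f0 ca 2a fb f1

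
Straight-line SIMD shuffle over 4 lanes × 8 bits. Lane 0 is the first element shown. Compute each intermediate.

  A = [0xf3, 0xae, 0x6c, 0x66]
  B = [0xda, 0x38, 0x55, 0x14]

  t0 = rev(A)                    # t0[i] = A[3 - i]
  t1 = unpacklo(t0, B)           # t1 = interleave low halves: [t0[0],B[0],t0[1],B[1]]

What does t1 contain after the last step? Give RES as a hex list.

RES = [ 0x66  0xda  0x6c  0x38 ]

t0 = [0x66, 0x6c, 0xae, 0xf3]
t1 = [0x66, 0xda, 0x6c, 0x38]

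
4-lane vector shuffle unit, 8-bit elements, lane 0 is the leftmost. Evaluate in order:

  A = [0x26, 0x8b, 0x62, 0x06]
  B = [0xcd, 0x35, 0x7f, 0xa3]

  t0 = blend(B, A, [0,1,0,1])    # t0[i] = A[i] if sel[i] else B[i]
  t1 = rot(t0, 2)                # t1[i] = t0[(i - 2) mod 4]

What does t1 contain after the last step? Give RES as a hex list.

→ t0 |cd|8b|7f|06|
→ t1 |7f|06|cd|8b|

RES = [0x7f, 0x06, 0xcd, 0x8b]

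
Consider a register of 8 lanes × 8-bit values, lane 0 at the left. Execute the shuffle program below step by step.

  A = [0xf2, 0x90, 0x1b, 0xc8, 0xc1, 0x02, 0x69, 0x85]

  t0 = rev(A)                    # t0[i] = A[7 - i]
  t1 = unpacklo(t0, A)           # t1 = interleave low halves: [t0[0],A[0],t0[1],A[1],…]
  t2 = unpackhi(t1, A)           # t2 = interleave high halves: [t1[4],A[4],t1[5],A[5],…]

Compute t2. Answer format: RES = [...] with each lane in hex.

RES = [0x02, 0xc1, 0x1b, 0x02, 0xc1, 0x69, 0xc8, 0x85]

→ t0 |85|69|02|c1|c8|1b|90|f2|
→ t1 |85|f2|69|90|02|1b|c1|c8|
→ t2 |02|c1|1b|02|c1|69|c8|85|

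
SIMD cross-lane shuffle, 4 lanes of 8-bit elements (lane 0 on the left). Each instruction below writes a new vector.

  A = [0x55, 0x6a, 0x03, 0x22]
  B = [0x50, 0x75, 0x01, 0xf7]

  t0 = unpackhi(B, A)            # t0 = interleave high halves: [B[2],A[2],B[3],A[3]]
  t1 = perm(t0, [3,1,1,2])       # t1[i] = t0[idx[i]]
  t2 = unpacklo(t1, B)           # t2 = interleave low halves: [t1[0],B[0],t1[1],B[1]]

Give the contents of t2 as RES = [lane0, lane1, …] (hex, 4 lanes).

RES = [0x22, 0x50, 0x03, 0x75]

t0 = [0x01, 0x03, 0xf7, 0x22]
t1 = [0x22, 0x03, 0x03, 0xf7]
t2 = [0x22, 0x50, 0x03, 0x75]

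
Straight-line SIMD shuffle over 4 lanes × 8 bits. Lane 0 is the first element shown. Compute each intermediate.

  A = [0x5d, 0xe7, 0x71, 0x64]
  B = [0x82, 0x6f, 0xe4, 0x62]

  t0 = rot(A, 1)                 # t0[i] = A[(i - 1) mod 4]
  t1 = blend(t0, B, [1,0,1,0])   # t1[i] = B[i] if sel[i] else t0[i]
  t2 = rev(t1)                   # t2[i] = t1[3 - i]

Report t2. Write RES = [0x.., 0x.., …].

t0 = [0x64, 0x5d, 0xe7, 0x71]
t1 = [0x82, 0x5d, 0xe4, 0x71]
t2 = [0x71, 0xe4, 0x5d, 0x82]

RES = [ 0x71  0xe4  0x5d  0x82 ]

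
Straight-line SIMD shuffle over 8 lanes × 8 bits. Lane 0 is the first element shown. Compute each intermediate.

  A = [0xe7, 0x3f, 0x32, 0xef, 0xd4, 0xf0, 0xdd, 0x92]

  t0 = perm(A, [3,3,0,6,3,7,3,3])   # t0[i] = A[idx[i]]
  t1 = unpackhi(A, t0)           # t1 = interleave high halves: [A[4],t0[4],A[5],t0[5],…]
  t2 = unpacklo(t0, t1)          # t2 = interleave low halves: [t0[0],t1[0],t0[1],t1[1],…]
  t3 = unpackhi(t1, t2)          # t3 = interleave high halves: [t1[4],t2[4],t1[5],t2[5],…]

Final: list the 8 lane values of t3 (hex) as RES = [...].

  t0: ef ef e7 dd ef 92 ef ef
  t1: d4 ef f0 92 dd ef 92 ef
  t2: ef d4 ef ef e7 f0 dd 92
  t3: dd e7 ef f0 92 dd ef 92

RES = [ 0xdd  0xe7  0xef  0xf0  0x92  0xdd  0xef  0x92 ]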